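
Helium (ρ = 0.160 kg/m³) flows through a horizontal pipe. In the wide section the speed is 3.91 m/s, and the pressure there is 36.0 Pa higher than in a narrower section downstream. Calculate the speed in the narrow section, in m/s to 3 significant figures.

Along the level pipe P + ½ρv² is conserved, hence v₂² = v₁² + 2(P₁ − P₂)/ρ.
v₂ = √(3.91² + 2·36.0/0.160) = √(15.3 + 450) = 21.6 m/s.

v₂ = 21.6 m/s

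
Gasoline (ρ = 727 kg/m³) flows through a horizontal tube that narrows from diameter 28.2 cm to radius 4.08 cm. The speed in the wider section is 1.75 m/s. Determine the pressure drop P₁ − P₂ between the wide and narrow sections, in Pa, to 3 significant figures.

Continuity gives A₁v₁ = A₂v₂, so v₂ = (625 cm²)/(52.3 cm²) × 1.75 m/s = 20.9 m/s.
With no height change, Bernoulli's equation is P₁ + ½ρv₁² = P₂ + ½ρv₂².
P₁ − P₂ = ½·727·(20.9² − 1.75²) = ½·727·434 = 158000 Pa.

ΔP = 158000 Pa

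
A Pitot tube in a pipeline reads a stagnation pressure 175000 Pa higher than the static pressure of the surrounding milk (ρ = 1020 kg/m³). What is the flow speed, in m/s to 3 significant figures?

At the stagnation point the flow is brought to rest, so Bernoulli gives P_stag − P_static = ½ρv².
v = √(2ΔP/ρ) = √(2·175000/1020) = 18.5 m/s.

v ≈ 18.5 m/s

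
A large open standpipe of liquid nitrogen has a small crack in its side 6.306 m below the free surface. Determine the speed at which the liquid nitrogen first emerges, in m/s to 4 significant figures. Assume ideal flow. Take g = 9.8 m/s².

11.12 m/s

With the surface at rest and both surface and jet at atmospheric pressure, Bernoulli gives ρg h = ½ρv², so v = √(2gh) = √(2·9.8·6.306) = 11.12 m/s.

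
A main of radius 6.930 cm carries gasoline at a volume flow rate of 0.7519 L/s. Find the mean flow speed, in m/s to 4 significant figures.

v = 0.04984 m/s

Q = 0.7519 L/s = 0.0007519 m³/s.
v = Q/A = 0.0007519 / 0.01509 = 0.04984 m/s.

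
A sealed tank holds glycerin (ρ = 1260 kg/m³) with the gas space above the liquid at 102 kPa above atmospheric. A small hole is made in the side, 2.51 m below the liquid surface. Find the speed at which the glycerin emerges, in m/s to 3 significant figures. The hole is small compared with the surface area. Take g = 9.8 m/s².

v ≈ 14.5 m/s

Take point 1 at the surface (v₁ ≈ 0) and point 2 at the hole (at atmospheric pressure). Bernoulli: P₁ + ρg h = P_atm + ½ρv₂².
With P₁ − P_atm = 102000 Pa, v₂ = √(2gh + 2ΔP/ρ) = √(2·9.8·2.51 + 2·102000/1260) = 14.5 m/s.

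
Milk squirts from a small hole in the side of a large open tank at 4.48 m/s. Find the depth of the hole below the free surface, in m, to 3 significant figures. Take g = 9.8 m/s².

Inverting v = √(2gh) gives h = v² / 2g.
h = 4.48²/(2·9.8) = 20.1/19.60 = 1.02 m.

h = 1.02 m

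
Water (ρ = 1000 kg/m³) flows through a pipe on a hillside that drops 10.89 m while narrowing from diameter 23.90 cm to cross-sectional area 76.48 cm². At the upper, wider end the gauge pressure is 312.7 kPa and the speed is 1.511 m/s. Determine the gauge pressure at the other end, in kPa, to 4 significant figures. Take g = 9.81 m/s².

P₂ = 381.4 kPa

By continuity, v₂ = v₁·A₁/A₂ = 1.511·(448.6/76.48) = 8.863 m/s.
Energy conservation along the streamline gives P₂ = P₁ − ½ρ(v₂² − v₁²) − ρg(h₂ − h₁).
P₂ = 312700 + ½·1000·(1.511² − 8.863²) − 1000·9.81·(−10.89) = 312700 + (-38140) − (-106800) = 381400 Pa.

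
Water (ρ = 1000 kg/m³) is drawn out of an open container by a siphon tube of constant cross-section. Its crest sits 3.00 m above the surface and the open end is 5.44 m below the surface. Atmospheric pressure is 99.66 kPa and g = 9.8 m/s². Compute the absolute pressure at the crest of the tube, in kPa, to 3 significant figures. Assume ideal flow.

P_top ≈ 16.9 kPa

The outlet speed comes from Torricelli: v = √(2g·5.44) = 10.3 m/s.
The bore is uniform, so the speed at the crest is the same v. Bernoulli surface→crest: P_atm = P_top + ½ρv² + ρg·h_top.
P_top = 99660 − ½·1000·10.3² − 1000·9.8·3.00 = 16900 Pa.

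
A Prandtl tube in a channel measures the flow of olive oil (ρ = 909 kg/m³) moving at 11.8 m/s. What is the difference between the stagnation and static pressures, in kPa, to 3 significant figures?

Bernoulli between the free stream and the stagnation point: ½ρv² = P_stag − P_static.
ΔP = ½·909·11.8² = 63300 Pa.

ΔP ≈ 63.3 kPa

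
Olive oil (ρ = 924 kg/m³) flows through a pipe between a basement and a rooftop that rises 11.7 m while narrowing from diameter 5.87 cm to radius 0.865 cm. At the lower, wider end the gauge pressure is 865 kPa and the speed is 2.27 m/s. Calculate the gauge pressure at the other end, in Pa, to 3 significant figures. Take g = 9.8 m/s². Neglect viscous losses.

P₂ = 446000 Pa

The volume flow rate is constant, so v₂ = (A₁/A₂)v₁ = (27.1/2.35)·2.27 = 26.1 m/s.
Bernoulli: P₁ + ½ρv₁² + ρg h₁ = P₂ + ½ρv₂² + ρg h₂, so P₂ = P₁ + ½ρ(v₁² − v₂²) − ρg(h₂ − h₁).
P₂ = 865000 + ½·924·(2.27² − 26.1²) − 924·9.8·(+11.7) = 865000 + (-313000) − (106000) = 446000 Pa.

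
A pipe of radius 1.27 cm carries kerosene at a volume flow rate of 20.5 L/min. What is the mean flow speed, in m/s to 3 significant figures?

0.674 m/s

Q = 20.5 L/min = 0.000342 m³/s.
v = Q/A = 0.000342 / 0.000507 = 0.674 m/s.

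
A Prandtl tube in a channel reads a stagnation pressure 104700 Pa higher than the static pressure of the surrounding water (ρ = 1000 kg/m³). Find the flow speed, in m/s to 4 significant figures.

Bernoulli between the free stream and the stagnation point: ½ρv² = P_stag − P_static.
v = √(2ΔP/ρ) = √(2·104700/1000) = 14.47 m/s.

v ≈ 14.47 m/s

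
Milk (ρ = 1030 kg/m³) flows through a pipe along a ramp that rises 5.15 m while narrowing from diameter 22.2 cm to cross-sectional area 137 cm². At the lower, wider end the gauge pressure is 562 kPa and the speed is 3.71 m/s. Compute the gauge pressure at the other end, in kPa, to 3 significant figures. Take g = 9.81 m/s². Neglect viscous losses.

Continuity gives A₁v₁ = A₂v₂, so v₂ = (387 cm²)/(137 cm²) × 3.71 m/s = 10.5 m/s.
Energy conservation along the streamline gives P₂ = P₁ − ½ρ(v₂² − v₁²) − ρg(h₂ − h₁).
P₂ = 562000 + ½·1030·(3.71² − 10.5²) − 1030·9.81·(+5.15) = 562000 + (-49500) − (52000) = 460000 Pa.

P₂ ≈ 460 kPa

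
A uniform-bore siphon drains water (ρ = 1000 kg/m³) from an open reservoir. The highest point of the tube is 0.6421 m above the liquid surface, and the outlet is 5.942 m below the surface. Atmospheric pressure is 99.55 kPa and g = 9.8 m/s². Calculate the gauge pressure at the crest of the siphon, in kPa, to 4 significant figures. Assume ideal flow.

The outlet speed comes from Torricelli: v = √(2g·5.942) = 10.79 m/s.
With constant cross-section the crest speed equals v; applying Bernoulli from the surface up to the crest, P_top = P_atm − ½ρv² − ρg·h_top.
P_top = 99550 − ½·1000·10.79² − 1000·9.8·0.6421 = 35030 Pa. So P_gauge = P_top − P_atm = -64520 Pa.

P_gauge ≈ -64.52 kPa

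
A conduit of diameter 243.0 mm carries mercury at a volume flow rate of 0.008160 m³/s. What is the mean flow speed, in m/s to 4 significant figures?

v = 0.1759 m/s

Q = 0.008160 m³/s = 0.008160 m³/s.
v = Q/A = 0.008160 / 0.04638 = 0.1759 m/s.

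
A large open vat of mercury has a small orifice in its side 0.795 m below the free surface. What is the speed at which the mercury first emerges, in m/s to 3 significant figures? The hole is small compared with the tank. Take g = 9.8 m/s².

With the surface at rest and both surface and jet at atmospheric pressure, Bernoulli gives ρg h = ½ρv², so v = √(2gh) = √(2·9.8·0.795) = 3.95 m/s.

3.95 m/s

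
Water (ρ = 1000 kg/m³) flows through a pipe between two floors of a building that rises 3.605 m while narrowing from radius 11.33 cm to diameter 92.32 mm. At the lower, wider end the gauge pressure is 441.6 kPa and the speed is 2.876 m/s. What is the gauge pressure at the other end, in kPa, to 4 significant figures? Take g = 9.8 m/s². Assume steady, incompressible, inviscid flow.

P₂ ≈ 260.3 kPa

The volume flow rate is constant, so v₂ = (A₁/A₂)v₁ = (403.3/66.94)·2.876 = 17.33 m/s.
Bernoulli: P₁ + ½ρv₁² + ρg h₁ = P₂ + ½ρv₂² + ρg h₂, so P₂ = P₁ + ½ρ(v₁² − v₂²) − ρg(h₂ − h₁).
P₂ = 441600 + ½·1000·(2.876² − 17.33²) − 1000·9.8·(+3.605) = 441600 + (-146000) − (35330) = 260300 Pa.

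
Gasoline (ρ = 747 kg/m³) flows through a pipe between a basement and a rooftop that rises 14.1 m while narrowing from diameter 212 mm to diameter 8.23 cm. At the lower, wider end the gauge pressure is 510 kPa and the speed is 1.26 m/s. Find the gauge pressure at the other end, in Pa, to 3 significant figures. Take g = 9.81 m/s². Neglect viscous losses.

381000 Pa

Mass conservation (A₁v₁ = A₂v₂) gives v₂ = 1.26 × 353/53.2 = 8.36 m/s.
Applying Bernoulli between the two ends and solving for P₂: P₂ = P₁ + ½ρ(v₁² − v₂²) − ρgΔh.
P₂ = 510000 + ½·747·(1.26² − 8.36²) − 747·9.81·(+14.1) = 510000 + (-25500) − (103000) = 381000 Pa.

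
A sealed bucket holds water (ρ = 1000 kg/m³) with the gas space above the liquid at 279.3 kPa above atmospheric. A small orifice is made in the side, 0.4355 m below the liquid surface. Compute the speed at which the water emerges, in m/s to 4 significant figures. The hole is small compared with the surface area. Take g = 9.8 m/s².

Take point 1 at the surface (v₁ ≈ 0) and point 2 at the hole (at atmospheric pressure). Bernoulli: P₁ + ρg h = P_atm + ½ρv₂².
With P₁ − P_atm = 279300 Pa, v₂ = √(2gh + 2ΔP/ρ) = √(2·9.8·0.4355 + 2·279300/1000) = 23.81 m/s.

23.81 m/s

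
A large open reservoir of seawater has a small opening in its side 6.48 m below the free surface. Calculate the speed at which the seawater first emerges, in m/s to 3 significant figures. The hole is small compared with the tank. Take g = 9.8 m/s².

11.3 m/s

Bernoulli from surface to hole (P equal, v_surface ≈ 0): v = √(2gh) = √(2×9.8×6.48) = 11.3 m/s.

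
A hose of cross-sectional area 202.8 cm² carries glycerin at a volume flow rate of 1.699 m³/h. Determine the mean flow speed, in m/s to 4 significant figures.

Q = 1.699 m³/h = 0.0004719 m³/s.
v = Q/A = 0.0004719 / 0.02028 = 0.02327 m/s.

0.02327 m/s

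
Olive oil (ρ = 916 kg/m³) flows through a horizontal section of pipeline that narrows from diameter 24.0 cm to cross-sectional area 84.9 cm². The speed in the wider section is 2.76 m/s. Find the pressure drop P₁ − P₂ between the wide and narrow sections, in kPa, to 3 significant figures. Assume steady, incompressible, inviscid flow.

Mass conservation (A₁v₁ = A₂v₂) gives v₂ = 2.76 × 452/84.9 = 14.7 m/s.
The pipe is horizontal, so Bernoulli reduces to P₁ + ½ρv₁² = P₂ + ½ρv₂².
P₁ − P₂ = ½·916·(14.7² − 2.76²) = ½·916·209 = 95600 Pa.

95.6 kPa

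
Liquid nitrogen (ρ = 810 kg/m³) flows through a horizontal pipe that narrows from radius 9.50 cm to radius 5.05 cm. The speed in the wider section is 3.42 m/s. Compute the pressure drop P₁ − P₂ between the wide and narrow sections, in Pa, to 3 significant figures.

ΔP = 54600 Pa

Continuity gives A₁v₁ = A₂v₂, so v₂ = (284 cm²)/(80.1 cm²) × 3.42 m/s = 12.1 m/s.
Bernoulli (h₁ = h₂): P₁ − P₂ = ½ρ(v₂² − v₁²).
P₁ − P₂ = ½·810·(12.1² − 3.42²) = ½·810·135 = 54600 Pa.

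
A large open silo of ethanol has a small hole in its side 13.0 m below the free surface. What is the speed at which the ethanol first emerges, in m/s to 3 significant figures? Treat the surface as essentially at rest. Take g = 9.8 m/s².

Torricelli's result v = √(2gh) gives v = √(2·9.8·13.0) = 16.0 m/s.

v ≈ 16.0 m/s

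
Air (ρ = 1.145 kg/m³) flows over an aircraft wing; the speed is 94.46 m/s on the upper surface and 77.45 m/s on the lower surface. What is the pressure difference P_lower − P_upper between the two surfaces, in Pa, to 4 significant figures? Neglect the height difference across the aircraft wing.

ΔP = 1674 Pa

The pressure is lower where the speed is higher: ΔP = ½ρ(v_up² − v_low²).
ΔP = ½·1.145·(94.46² − 77.45²) = 1674 Pa.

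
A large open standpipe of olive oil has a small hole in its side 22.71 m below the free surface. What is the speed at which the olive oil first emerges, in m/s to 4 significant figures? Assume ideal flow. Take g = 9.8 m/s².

21.10 m/s

With the surface at rest and both surface and jet at atmospheric pressure, Bernoulli gives ρg h = ½ρv², so v = √(2gh) = √(2·9.8·22.71) = 21.10 m/s.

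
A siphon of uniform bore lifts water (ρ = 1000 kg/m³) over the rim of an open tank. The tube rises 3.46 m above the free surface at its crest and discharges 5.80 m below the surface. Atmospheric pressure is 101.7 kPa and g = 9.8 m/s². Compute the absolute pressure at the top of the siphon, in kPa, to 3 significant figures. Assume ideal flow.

Bernoulli surface→outlet gives ½v² = g·h_out, so v = √(2·9.8·5.80) = 10.7 m/s.
The bore is uniform, so the speed at the crest is the same v. Bernoulli surface→crest: P_atm = P_top + ½ρv² + ρg·h_top.
P_top = 101700 − ½·1000·10.7² − 1000·9.8·3.46 = 11000 Pa.

P_top ≈ 11.0 kPa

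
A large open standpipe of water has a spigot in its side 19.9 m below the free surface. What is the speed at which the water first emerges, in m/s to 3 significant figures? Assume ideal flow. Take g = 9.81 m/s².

19.8 m/s

The surface is effectively still and both ends are open, so ½v² = gh and v = √(2·9.81·19.9) = 19.8 m/s.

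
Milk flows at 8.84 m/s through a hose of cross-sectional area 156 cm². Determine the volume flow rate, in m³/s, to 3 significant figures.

Q = A·v = 0.0156 m² × 8.84 m/s = 0.138 m³/s.

Q ≈ 0.138 m³/s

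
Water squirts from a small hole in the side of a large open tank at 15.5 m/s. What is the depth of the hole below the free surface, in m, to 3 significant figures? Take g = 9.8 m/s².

For a small hole in a large open tank, ½v² = gh, giving h = v²/(2g).
h = 15.5²/(2·9.8) = 240/19.60 = 12.3 m.

12.3 m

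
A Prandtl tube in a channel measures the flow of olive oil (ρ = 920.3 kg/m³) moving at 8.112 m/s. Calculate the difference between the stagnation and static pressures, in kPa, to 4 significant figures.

ΔP ≈ 30.28 kPa

At the stagnation point the flow is brought to rest, so Bernoulli gives P_stag − P_static = ½ρv².
ΔP = ½·920.3·8.112² = 30280 Pa.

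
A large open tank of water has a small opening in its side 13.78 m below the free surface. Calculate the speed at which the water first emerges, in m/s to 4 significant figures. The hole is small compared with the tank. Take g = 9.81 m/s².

v = 16.44 m/s

The surface is effectively still and both ends are open, so ½v² = gh and v = √(2·9.81·13.78) = 16.44 m/s.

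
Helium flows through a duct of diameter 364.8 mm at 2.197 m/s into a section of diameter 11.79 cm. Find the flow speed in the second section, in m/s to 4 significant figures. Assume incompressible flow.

v₂ = 21.03 m/s

Mass conservation (A₁v₁ = A₂v₂) gives v₂ = 2.197 × 1045/109.2 = 21.03 m/s.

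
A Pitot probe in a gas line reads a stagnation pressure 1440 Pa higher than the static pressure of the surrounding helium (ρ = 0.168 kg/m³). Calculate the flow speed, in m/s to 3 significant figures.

v ≈ 131 m/s

The dynamic pressure equals the rise in static pressure at the stagnation point: ΔP = ½ρv².
v = √(2ΔP/ρ) = √(2·1440/0.168) = 131 m/s.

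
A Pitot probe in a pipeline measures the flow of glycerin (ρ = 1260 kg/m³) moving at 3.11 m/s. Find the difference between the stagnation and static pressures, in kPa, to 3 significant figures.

ΔP ≈ 6.09 kPa

Bernoulli between the free stream and the stagnation point: ½ρv² = P_stag − P_static.
ΔP = ½·1260·3.11² = 6090 Pa.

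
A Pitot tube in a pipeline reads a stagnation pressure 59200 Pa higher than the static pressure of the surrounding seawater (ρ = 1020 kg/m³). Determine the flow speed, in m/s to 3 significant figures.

10.8 m/s

The dynamic pressure equals the rise in static pressure at the stagnation point: ΔP = ½ρv².
v = √(2ΔP/ρ) = √(2·59200/1020) = 10.8 m/s.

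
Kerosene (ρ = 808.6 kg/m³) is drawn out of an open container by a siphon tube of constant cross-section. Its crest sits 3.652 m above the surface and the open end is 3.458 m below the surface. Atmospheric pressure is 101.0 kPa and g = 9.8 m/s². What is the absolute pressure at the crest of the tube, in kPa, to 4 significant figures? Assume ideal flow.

Bernoulli surface→outlet gives ½v² = g·h_out, so v = √(2·9.8·3.458) = 8.233 m/s.
With constant cross-section the crest speed equals v; applying Bernoulli from the surface up to the crest, P_top = P_atm − ½ρv² − ρg·h_top.
P_top = 101000 − ½·808.6·8.233² − 808.6·9.8·3.652 = 44660 Pa.

P_top ≈ 44.66 kPa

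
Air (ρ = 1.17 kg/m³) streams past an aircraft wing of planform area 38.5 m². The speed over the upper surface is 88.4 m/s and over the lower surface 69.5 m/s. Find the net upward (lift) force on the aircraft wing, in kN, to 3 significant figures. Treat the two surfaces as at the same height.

F ≈ 67.2 kN

With equal heights on the two surfaces, Bernoulli gives P_lower − P_upper = ½ρ(v_upper² − v_lower²).
ΔP = ½·1.17·(88.4² − 69.5²) = 1750 Pa.
Lift = ΔP · A = 1750 × 38.5 = 67200 N.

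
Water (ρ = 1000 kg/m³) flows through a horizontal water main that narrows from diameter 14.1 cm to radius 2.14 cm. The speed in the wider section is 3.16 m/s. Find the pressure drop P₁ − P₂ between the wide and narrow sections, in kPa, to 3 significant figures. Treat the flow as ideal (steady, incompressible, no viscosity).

ΔP = 583 kPa

The volume flow rate is constant, so v₂ = (A₁/A₂)v₁ = (156/14.4)·3.16 = 34.3 m/s.
Along the horizontal streamline, P + ½ρv² is constant.
P₁ − P₂ = ½·1000·(34.3² − 3.16²) = ½·1000·1170 = 583000 Pa.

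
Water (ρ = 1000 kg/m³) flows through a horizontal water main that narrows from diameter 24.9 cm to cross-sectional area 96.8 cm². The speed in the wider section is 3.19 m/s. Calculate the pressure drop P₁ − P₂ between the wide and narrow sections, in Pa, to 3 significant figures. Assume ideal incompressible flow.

ΔP = 124000 Pa

By continuity, v₂ = v₁·A₁/A₂ = 3.19·(487/96.8) = 16.0 m/s.
Along the horizontal streamline, P + ½ρv² is constant.
P₁ − P₂ = ½·1000·(16.0² − 3.19²) = ½·1000·247 = 124000 Pa.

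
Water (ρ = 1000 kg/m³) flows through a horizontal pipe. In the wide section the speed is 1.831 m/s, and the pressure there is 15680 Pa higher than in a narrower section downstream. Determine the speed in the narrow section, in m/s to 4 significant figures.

Horizontal Bernoulli: P₁ + ½ρv₁² = P₂ + ½ρv₂², so v₂² = v₁² + 2(P₁ − P₂)/ρ.
v₂ = √(1.831² + 2·15680/1000) = √(3.353 + 31.36) = 5.892 m/s.

v₂ ≈ 5.892 m/s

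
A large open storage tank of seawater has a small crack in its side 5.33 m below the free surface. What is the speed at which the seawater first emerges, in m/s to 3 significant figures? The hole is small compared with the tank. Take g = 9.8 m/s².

v ≈ 10.2 m/s

Torricelli's result v = √(2gh) gives v = √(2·9.8·5.33) = 10.2 m/s.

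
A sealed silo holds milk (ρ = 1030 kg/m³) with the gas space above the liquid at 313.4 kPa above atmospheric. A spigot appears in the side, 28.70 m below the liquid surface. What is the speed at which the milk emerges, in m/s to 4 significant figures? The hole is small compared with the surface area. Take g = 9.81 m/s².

v ≈ 34.23 m/s

Take point 1 at the surface (v₁ ≈ 0) and point 2 at the hole (at atmospheric pressure). Bernoulli: P₁ + ρg h = P_atm + ½ρv₂².
With P₁ − P_atm = 313400 Pa, v₂ = √(2gh + 2ΔP/ρ) = √(2·9.81·28.70 + 2·313400/1030) = 34.23 m/s.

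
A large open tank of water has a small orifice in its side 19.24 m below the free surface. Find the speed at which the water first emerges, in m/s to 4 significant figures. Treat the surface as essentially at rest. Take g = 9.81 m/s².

Torricelli's result v = √(2gh) gives v = √(2·9.81·19.24) = 19.43 m/s.

v = 19.43 m/s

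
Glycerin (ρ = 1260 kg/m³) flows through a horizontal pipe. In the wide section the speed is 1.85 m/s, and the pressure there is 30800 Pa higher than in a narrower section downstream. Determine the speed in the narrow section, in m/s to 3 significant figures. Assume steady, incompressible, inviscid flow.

v₂ ≈ 7.23 m/s

Horizontal Bernoulli: P₁ + ½ρv₁² = P₂ + ½ρv₂², so v₂² = v₁² + 2(P₁ − P₂)/ρ.
v₂ = √(1.85² + 2·30800/1260) = √(3.42 + 48.9) = 7.23 m/s.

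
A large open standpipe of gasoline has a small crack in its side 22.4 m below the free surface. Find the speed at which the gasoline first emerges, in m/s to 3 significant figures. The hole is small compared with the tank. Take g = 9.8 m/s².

v ≈ 21.0 m/s

Torricelli's result v = √(2gh) gives v = √(2·9.8·22.4) = 21.0 m/s.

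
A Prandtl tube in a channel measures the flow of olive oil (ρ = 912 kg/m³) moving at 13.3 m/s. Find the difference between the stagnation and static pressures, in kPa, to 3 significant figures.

The dynamic pressure equals the rise in static pressure at the stagnation point: ΔP = ½ρv².
ΔP = ½·912·13.3² = 80700 Pa.

80.7 kPa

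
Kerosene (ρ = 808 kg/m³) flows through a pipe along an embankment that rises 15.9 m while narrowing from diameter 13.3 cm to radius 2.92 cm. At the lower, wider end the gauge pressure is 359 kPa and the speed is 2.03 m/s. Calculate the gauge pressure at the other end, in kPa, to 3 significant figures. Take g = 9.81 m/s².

By continuity, v₂ = v₁·A₁/A₂ = 2.03·(139/26.8) = 10.5 m/s.
Applying Bernoulli between the two ends and solving for P₂: P₂ = P₁ + ½ρ(v₁² − v₂²) − ρgΔh.
P₂ = 359000 + ½·808·(2.03² − 10.5²) − 808·9.81·(+15.9) = 359000 + (-43100) − (126000) = 190000 Pa.

190 kPa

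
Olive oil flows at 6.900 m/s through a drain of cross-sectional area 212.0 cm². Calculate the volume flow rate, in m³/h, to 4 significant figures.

Q = A·v = 0.02120 m² × 6.900 m/s = 0.1463 m³/s.
Converting: 0.1463 m³/s × 3600 = 526.6 m³/h.

Q ≈ 526.6 m³/h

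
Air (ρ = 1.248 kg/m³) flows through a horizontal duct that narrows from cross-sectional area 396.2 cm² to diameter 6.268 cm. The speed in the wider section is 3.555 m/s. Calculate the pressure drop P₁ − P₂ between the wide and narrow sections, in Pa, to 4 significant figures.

ΔP ≈ 1292 Pa

Continuity gives A₁v₁ = A₂v₂, so v₂ = (396.2 cm²)/(30.86 cm²) × 3.555 m/s = 45.65 m/s.
With no height change, Bernoulli's equation is P₁ + ½ρv₁² = P₂ + ½ρv₂².
P₁ − P₂ = ½·1.248·(45.65² − 3.555²) = ½·1.248·2071 = 1292 Pa.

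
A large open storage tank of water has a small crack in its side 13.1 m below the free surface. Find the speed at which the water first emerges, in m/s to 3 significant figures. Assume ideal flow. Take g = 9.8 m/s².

v = 16.0 m/s

With the surface at rest and both surface and jet at atmospheric pressure, Bernoulli gives ρg h = ½ρv², so v = √(2gh) = √(2·9.8·13.1) = 16.0 m/s.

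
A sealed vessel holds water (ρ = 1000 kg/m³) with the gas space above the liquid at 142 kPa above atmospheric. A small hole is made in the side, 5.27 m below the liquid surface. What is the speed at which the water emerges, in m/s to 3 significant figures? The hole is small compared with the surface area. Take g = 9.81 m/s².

19.7 m/s

Take point 1 at the surface (v₁ ≈ 0) and point 2 at the hole (at atmospheric pressure). Bernoulli: P₁ + ρg h = P_atm + ½ρv₂².
With P₁ − P_atm = 142000 Pa, v₂ = √(2gh + 2ΔP/ρ) = √(2·9.81·5.27 + 2·142000/1000) = 19.7 m/s.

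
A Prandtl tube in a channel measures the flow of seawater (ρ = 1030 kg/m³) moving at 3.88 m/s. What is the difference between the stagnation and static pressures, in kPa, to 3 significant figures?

ΔP ≈ 7.75 kPa

The dynamic pressure equals the rise in static pressure at the stagnation point: ΔP = ½ρv².
ΔP = ½·1030·3.88² = 7750 Pa.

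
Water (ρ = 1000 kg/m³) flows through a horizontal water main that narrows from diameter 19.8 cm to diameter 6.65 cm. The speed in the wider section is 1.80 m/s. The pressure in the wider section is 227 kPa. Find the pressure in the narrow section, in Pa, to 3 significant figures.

P₂ ≈ 101000 Pa

By continuity, v₂ = v₁·A₁/A₂ = 1.80·(308/34.7) = 16.0 m/s.
Bernoulli (h₁ = h₂): P₁ − P₂ = ½ρ(v₂² − v₁²).
P₂ = P₁ − ½ρ(v₂² − v₁²) = 227000 − ½·1000·(16.0² − 1.80²) = 227000 − 126000 = 101000 Pa.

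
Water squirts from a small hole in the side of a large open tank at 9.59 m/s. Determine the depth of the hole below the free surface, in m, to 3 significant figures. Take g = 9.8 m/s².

4.69 m

For a small hole in a large open tank, ½v² = gh, giving h = v²/(2g).
h = 9.59²/(2·9.8) = 92.0/19.60 = 4.69 m.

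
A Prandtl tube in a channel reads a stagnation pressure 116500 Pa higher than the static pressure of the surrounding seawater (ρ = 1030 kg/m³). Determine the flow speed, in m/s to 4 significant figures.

At the stagnation point the flow is brought to rest, so Bernoulli gives P_stag − P_static = ½ρv².
v = √(2ΔP/ρ) = √(2·116500/1030) = 15.04 m/s.

v ≈ 15.04 m/s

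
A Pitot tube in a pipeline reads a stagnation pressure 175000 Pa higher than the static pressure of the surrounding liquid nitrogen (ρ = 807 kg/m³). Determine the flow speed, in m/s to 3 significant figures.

v = 20.8 m/s

At the stagnation point the flow is brought to rest, so Bernoulli gives P_stag − P_static = ½ρv².
v = √(2ΔP/ρ) = √(2·175000/807) = 20.8 m/s.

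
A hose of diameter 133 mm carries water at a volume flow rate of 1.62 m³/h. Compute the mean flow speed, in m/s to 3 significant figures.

Q = 1.62 m³/h = 0.000450 m³/s.
v = Q/A = 0.000450 / 0.0139 = 0.0324 m/s.

v ≈ 0.0324 m/s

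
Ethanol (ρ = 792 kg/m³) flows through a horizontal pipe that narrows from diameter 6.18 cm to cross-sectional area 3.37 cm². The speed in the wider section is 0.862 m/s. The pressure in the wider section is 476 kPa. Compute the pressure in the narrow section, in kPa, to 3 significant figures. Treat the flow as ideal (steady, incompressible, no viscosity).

453 kPa

The volume flow rate is constant, so v₂ = (A₁/A₂)v₁ = (30.0/3.37)·0.862 = 7.67 m/s.
Along the horizontal streamline, P + ½ρv² is constant.
P₂ = P₁ − ½ρ(v₂² − v₁²) = 476000 − ½·792·(7.67² − 0.862²) = 476000 − 23000 = 453000 Pa.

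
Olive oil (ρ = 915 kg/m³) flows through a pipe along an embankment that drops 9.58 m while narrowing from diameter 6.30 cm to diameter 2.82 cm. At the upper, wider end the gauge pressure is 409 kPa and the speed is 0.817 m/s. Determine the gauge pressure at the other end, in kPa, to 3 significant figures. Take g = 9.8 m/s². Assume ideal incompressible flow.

Mass conservation (A₁v₁ = A₂v₂) gives v₂ = 0.817 × 31.2/6.25 = 4.08 m/s.
Energy conservation along the streamline gives P₂ = P₁ − ½ρ(v₂² − v₁²) − ρg(h₂ − h₁).
P₂ = 409000 + ½·915·(0.817² − 4.08²) − 915·9.8·(−9.58) = 409000 + (-7300) − (-85900) = 488000 Pa.

P₂ = 488 kPa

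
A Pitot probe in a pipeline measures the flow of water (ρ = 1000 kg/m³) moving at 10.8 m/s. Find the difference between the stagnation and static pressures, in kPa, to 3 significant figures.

Bernoulli between the free stream and the stagnation point: ½ρv² = P_stag − P_static.
ΔP = ½·1000·10.8² = 58300 Pa.

ΔP ≈ 58.3 kPa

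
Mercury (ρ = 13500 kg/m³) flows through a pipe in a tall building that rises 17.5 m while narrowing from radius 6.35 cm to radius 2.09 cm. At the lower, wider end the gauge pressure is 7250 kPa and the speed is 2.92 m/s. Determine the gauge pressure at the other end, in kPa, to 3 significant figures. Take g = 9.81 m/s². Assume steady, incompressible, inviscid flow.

Mass conservation (A₁v₁ = A₂v₂) gives v₂ = 2.92 × 127/13.7 = 27.0 m/s.
Bernoulli: P₁ + ½ρv₁² + ρg h₁ = P₂ + ½ρv₂² + ρg h₂, so P₂ = P₁ + ½ρ(v₁² − v₂²) − ρg(h₂ − h₁).
P₂ = 7250000 + ½·13500·(2.92² − 27.0²) − 13500·9.81·(+17.5) = 7250000 + (-4850000) − (2320000) = 85600 Pa.

P₂ ≈ 85.6 kPa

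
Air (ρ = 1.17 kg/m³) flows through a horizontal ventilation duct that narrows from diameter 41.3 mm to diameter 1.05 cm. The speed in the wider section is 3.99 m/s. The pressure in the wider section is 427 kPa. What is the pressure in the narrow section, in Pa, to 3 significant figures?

By continuity, v₂ = v₁·A₁/A₂ = 3.99·(13.4/0.866) = 61.7 m/s.
Bernoulli (h₁ = h₂): P₁ − P₂ = ½ρ(v₂² − v₁²).
P₂ = P₁ − ½ρ(v₂² − v₁²) = 427000 − ½·1.17·(61.7² − 3.99²) = 427000 − 2220 = 425000 Pa.

P₂ ≈ 425000 Pa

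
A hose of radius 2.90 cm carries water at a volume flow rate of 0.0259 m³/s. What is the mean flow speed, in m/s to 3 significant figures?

Q = 0.0259 m³/s = 0.0259 m³/s.
v = Q/A = 0.0259 / 0.00264 = 9.80 m/s.

9.80 m/s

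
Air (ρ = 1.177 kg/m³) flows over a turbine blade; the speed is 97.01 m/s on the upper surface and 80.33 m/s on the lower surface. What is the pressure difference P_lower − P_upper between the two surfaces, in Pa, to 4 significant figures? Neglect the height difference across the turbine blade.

ΔP ≈ 1741 Pa

Bernoulli (same height): P_lower − P_upper = ½ρ(v_upper² − v_lower²).
ΔP = ½·1.177·(97.01² − 80.33²) = 1741 Pa.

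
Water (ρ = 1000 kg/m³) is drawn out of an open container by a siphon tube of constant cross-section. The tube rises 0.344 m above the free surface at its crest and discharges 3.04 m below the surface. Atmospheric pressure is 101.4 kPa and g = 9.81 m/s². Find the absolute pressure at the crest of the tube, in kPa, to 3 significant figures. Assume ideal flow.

The outlet speed comes from Torricelli: v = √(2g·3.04) = 7.72 m/s.
The bore is uniform, so the speed at the crest is the same v. Bernoulli surface→crest: P_atm = P_top + ½ρv² + ρg·h_top.
P_top = 101400 − ½·1000·7.72² − 1000·9.81·0.344 = 68200 Pa.

P_top ≈ 68.2 kPa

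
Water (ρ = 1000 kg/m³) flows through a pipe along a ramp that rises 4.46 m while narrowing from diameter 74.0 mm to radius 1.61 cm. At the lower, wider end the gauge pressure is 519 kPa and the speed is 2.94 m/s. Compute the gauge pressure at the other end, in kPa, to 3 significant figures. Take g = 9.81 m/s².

P₂ ≈ 359 kPa

Mass conservation (A₁v₁ = A₂v₂) gives v₂ = 2.94 × 43.0/8.14 = 15.5 m/s.
Applying Bernoulli between the two ends and solving for P₂: P₂ = P₁ + ½ρ(v₁² − v₂²) − ρgΔh.
P₂ = 519000 + ½·1000·(2.94² − 15.5²) − 1000·9.81·(+4.46) = 519000 + (-116000) − (43800) = 359000 Pa.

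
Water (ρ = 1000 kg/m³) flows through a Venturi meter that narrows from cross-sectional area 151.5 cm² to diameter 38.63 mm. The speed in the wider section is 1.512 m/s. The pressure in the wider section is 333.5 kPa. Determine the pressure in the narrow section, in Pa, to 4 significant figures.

P₂ ≈ 143600 Pa

The volume flow rate is constant, so v₂ = (A₁/A₂)v₁ = (151.5/11.72)·1.512 = 19.54 m/s.
The pipe is horizontal, so Bernoulli reduces to P₁ + ½ρv₁² = P₂ + ½ρv₂².
P₂ = P₁ − ½ρ(v₂² − v₁²) = 333500 − ½·1000·(19.54² − 1.512²) = 333500 − 189900 = 143600 Pa.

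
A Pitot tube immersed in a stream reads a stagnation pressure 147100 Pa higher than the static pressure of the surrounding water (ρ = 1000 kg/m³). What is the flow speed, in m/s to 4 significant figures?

v = 17.15 m/s

At the stagnation point the flow is brought to rest, so Bernoulli gives P_stag − P_static = ½ρv².
v = √(2ΔP/ρ) = √(2·147100/1000) = 17.15 m/s.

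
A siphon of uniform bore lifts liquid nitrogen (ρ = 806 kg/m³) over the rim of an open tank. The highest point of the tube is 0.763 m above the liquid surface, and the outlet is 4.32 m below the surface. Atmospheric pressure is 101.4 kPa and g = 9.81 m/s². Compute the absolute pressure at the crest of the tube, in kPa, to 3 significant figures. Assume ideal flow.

Bernoulli surface→outlet gives ½v² = g·h_out, so v = √(2·9.81·4.32) = 9.21 m/s.
The bore is uniform, so the speed at the crest is the same v. Bernoulli surface→crest: P_atm = P_top + ½ρv² + ρg·h_top.
P_top = 101400 − ½·806·9.21² − 806·9.81·0.763 = 61200 Pa.

P_top ≈ 61.2 kPa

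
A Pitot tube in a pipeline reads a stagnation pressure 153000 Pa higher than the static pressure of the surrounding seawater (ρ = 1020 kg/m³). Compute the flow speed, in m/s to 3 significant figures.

v = 17.3 m/s

The dynamic pressure equals the rise in static pressure at the stagnation point: ΔP = ½ρv².
v = √(2ΔP/ρ) = √(2·153000/1020) = 17.3 m/s.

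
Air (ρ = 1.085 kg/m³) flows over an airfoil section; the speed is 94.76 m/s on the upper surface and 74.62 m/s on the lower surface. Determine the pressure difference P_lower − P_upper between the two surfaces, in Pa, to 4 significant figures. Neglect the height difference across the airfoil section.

ΔP = 1851 Pa

With negligible Δh, P + ½ρv² is constant, so P_low − P_up = ½ρ(v_up² − v_low²).
ΔP = ½·1.085·(94.76² − 74.62²) = 1851 Pa.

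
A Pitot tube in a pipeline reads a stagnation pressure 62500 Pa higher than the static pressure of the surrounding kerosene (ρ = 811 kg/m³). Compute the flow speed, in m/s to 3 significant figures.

At the stagnation point the flow is brought to rest, so Bernoulli gives P_stag − P_static = ½ρv².
v = √(2ΔP/ρ) = √(2·62500/811) = 12.4 m/s.

v ≈ 12.4 m/s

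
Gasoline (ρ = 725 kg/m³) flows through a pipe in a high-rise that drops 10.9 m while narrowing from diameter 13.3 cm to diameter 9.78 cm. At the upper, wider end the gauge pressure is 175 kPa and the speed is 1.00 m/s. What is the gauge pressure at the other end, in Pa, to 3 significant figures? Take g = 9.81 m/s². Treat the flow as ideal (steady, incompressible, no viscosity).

Mass conservation (A₁v₁ = A₂v₂) gives v₂ = 1.00 × 139/75.1 = 1.85 m/s.
Bernoulli: P₁ + ½ρv₁² + ρg h₁ = P₂ + ½ρv₂² + ρg h₂, so P₂ = P₁ + ½ρ(v₁² − v₂²) − ρg(h₂ − h₁).
P₂ = 175000 + ½·725·(1.00² − 1.85²) − 725·9.81·(−10.9) = 175000 + (-877) − (-77500) = 252000 Pa.

P₂ ≈ 252000 Pa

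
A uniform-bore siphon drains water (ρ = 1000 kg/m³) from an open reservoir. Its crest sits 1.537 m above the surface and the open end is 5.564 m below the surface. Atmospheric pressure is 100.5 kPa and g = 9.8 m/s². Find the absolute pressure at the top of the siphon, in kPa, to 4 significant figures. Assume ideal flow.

The outlet speed comes from Torricelli: v = √(2g·5.564) = 10.44 m/s.
Continuity keeps v the same throughout the tube; from surface to crest, P_atm + 0 = P_top + ½ρv² + ρg·h_top.
P_top = 100500 − ½·1000·10.44² − 1000·9.8·1.537 = 30910 Pa.

30.91 kPa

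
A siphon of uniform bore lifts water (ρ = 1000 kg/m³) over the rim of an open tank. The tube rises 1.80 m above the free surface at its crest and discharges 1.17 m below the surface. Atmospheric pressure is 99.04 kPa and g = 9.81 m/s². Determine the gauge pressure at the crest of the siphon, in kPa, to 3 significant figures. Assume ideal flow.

-29.1 kPa

The outlet speed comes from Torricelli: v = √(2g·1.17) = 4.79 m/s.
With constant cross-section the crest speed equals v; applying Bernoulli from the surface up to the crest, P_top = P_atm − ½ρv² − ρg·h_top.
P_top = 99040 − ½·1000·4.79² − 1000·9.81·1.80 = 69900 Pa. So P_gauge = P_top − P_atm = -29100 Pa.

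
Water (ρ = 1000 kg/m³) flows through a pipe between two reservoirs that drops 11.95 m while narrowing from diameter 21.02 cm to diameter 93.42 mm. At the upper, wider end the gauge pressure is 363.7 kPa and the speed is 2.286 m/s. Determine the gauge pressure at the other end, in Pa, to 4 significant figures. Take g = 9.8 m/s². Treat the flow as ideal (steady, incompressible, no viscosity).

The volume flow rate is constant, so v₂ = (A₁/A₂)v₁ = (347.0/68.54)·2.286 = 11.57 m/s.
Applying Bernoulli between the two ends and solving for P₂: P₂ = P₁ + ½ρ(v₁² − v₂²) − ρgΔh.
P₂ = 363700 + ½·1000·(2.286² − 11.57²) − 1000·9.8·(−11.95) = 363700 + (-64360) − (-117100) = 416500 Pa.

P₂ = 416500 Pa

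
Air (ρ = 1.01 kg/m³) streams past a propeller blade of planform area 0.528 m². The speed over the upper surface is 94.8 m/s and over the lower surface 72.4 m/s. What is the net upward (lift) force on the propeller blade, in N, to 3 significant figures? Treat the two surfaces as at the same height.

999 N

From P + ½ρv² = const at equal height, P_low − P_up = ½ρ(v_up² − v_low²).
ΔP = ½·1.01·(94.8² − 72.4²) = 1890 Pa.
Lift = ΔP · A = 1890 × 0.528 = 999 N.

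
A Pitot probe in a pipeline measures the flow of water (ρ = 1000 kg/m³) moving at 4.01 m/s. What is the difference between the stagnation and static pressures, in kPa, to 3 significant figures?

ΔP = 8.04 kPa

The dynamic pressure equals the rise in static pressure at the stagnation point: ΔP = ½ρv².
ΔP = ½·1000·4.01² = 8040 Pa.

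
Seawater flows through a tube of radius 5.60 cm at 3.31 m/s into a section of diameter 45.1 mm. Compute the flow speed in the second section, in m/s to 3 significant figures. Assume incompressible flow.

Continuity gives A₁v₁ = A₂v₂, so v₂ = (98.5 cm²)/(16.0 cm²) × 3.31 m/s = 20.4 m/s.

v₂ = 20.4 m/s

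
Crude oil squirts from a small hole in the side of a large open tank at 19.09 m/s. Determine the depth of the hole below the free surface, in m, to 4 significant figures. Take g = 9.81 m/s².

For a small hole in a large open tank, ½v² = gh, giving h = v²/(2g).
h = 19.09²/(2·9.81) = 364.4/19.62 = 18.57 m.

h ≈ 18.57 m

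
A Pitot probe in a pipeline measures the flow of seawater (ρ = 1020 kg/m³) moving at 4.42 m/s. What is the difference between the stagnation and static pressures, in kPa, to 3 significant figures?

The dynamic pressure equals the rise in static pressure at the stagnation point: ΔP = ½ρv².
ΔP = ½·1020·4.42² = 9960 Pa.

ΔP ≈ 9.96 kPa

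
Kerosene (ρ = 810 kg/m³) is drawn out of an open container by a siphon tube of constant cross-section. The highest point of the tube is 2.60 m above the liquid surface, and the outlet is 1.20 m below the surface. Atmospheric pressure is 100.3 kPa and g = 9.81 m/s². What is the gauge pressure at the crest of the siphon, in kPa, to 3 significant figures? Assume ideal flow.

Bernoulli surface→outlet gives ½v² = g·h_out, so v = √(2·9.81·1.20) = 4.85 m/s.
Continuity keeps v the same throughout the tube; from surface to crest, P_atm + 0 = P_top + ½ρv² + ρg·h_top.
P_top = 100300 − ½·810·4.85² − 810·9.81·2.60 = 70100 Pa. So P_gauge = P_top − P_atm = -30200 Pa.

-30.2 kPa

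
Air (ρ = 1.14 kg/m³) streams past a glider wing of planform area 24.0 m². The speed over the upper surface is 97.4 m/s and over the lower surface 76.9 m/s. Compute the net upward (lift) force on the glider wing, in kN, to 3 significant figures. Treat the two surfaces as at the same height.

F = 48.9 kN

From P + ½ρv² = const at equal height, P_low − P_up = ½ρ(v_up² − v_low²).
ΔP = ½·1.14·(97.4² − 76.9²) = 2040 Pa.
Lift = ΔP · A = 2040 × 24.0 = 48900 N.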